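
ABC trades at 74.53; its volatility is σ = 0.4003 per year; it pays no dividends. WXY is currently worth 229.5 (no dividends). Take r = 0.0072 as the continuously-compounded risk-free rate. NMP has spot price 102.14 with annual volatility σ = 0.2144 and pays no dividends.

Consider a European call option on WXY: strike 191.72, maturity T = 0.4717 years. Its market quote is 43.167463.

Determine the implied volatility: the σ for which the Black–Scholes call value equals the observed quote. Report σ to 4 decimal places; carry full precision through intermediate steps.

At σ = 0.3086 the Black–Scholes value reproduces the quote:
σ√T = 0.3086·√0.4717 = 0.211948
d₁ = (ln(S/K) + (r+σ²/2)T) / (σ√T) = (ln(229.5/191.72) + (0.0072+0.3086²/2)·0.4717) / 0.211948 = (0.179867 + 0.025857) / 0.211948 = 0.970636
d₂ = d₁ − σ√T = 0.970636 − 0.211948 = 0.758689
e^{−rT} = 0.996610
N(d₁) = 0.834135,  N(d₂) = 0.775981
V = S·N(d₁) − K·e^{−rT}·N(d₂) = 191.434055 − 148.266592 = 43.167463 (the quoted price), and the Black–Scholes price is strictly increasing in σ, so σ is unique

sigma = 0.3086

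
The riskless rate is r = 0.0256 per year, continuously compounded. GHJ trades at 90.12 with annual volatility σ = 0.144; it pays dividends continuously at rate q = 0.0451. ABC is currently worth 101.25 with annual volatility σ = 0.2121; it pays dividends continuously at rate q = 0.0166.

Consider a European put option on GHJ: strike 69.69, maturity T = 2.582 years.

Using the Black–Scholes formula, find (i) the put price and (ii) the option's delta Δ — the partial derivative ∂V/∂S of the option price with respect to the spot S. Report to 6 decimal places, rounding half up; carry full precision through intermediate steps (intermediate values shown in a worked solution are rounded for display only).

price = 1.694279
Δ = -0.139252

σ√T = 0.144·√2.582 = 0.231388
d₁ = (ln(S/K) + (r−q+σ²/2)T) / (σ√T) = (ln(90.12/69.69) + (0.0256−0.0451+0.144²/2)·2.582) / 0.231388 = (0.257085 − 0.023579) / 0.231388 = 1.009156
d₂ = d₁ − σ√T = 1.009156 − 0.231388 = 0.777768
e^{−rT} = 0.936038
e^{−qT} = 0.890076
N(−d₁) = 0.156450,  N(−d₂) = 0.218353
Put price V = K·e^{−rT}·N(−d₂) − S·e^{−qT}·N(−d₁) = 14.243702 − 12.549422 = 1.694279
Δ = −e^{−qT}·N(−d₁) = -0.139252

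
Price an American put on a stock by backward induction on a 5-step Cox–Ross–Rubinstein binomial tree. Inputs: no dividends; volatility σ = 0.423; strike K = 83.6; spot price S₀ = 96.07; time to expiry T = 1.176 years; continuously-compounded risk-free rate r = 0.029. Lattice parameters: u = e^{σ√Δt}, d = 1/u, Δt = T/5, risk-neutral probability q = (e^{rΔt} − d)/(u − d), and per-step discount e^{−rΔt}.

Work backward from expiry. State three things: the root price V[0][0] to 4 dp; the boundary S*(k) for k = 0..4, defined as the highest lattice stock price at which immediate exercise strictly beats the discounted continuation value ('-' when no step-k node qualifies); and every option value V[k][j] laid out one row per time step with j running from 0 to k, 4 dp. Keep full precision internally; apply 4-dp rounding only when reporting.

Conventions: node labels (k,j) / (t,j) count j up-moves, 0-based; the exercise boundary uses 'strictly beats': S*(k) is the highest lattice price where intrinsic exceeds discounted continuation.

params: Δt=0.23520 u=1.22770 d=0.81453 q=0.46546 e^(-rΔt)=0.99320
t_5 payoffs: 49.1552 31.6831 5.3481 0.0000 0.0000 0.0000
t_4: node(4,0) S=42.2879 payoff=41.3121 vs cont=40.7438 → 41.3121 [stop]  node(4,1) S=63.7385 payoff=19.8615 vs cont=19.2932 → 19.8615 [stop]  node(4,2) S=96.0700 payoff=0.0000 vs cont=2.8394 → 2.8394 [wait]  node(4,3) S=144.8017 payoff=0.0000 vs cont=0.0000 → 0.0000 [wait]  node(4,4) S=218.2527 payoff=0.0000 vs cont=0.0000 → 0.0000 [wait]  ⇒ S*(4)=63.7385
t_3: node(3,0) S=51.9169 payoff=31.6831 vs cont=31.1148 → 31.6831 [stop]  node(3,1) S=78.2519 payoff=5.3481 vs cont=11.8573 → 11.8573 [wait]  node(3,2) S=117.9453 payoff=0.0000 vs cont=1.5074 → 1.5074 [wait]  node(3,3) S=177.7733 payoff=0.0000 vs cont=0.0000 → 0.0000 [wait]  ⇒ S*(3)=51.9169
t_2: node(2,0) S=63.7385 payoff=19.8615 vs cont=22.3024 → 22.3024 [wait]  node(2,1) S=96.0700 payoff=0.0000 vs cont=6.9920 → 6.9920 [wait]  node(2,2) S=144.8017 payoff=0.0000 vs cont=0.8003 → 0.8003 [wait]  ⇒ S*(2)=-
t_1: node(1,0) S=78.2519 payoff=5.3481 vs cont=15.0729 → 15.0729 [wait]  node(1,1) S=117.9453 payoff=0.0000 vs cont=4.0821 → 4.0821 [wait]  ⇒ S*(1)=-
t_0: node(0,0) S=96.0700 payoff=0.0000 vs cont=9.8894 → 9.8894 [wait]  ⇒ S*(0)=-

price = 9.8894
boundary = - - - 51.9169 63.7385
tree:
9.8894
15.0729 4.0821
22.3024 6.9920 0.8003
31.6831 11.8573 1.5074 0.0000
41.3121 19.8615 2.8394 0.0000 0.0000
49.1552 31.6831 5.3481 0.0000 0.0000 0.0000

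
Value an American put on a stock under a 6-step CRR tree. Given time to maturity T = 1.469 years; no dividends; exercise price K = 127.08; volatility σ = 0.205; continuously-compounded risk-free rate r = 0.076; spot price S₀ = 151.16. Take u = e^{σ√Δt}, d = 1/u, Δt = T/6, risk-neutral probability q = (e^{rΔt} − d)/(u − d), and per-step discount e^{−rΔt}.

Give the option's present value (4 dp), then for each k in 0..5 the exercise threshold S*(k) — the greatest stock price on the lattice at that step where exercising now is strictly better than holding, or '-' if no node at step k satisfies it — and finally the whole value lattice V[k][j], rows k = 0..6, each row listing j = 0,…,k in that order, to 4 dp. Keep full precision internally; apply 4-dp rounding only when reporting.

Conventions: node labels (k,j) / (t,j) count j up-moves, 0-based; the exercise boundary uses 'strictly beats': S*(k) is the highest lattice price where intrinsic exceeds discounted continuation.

price = 2.3778
boundary = - - - 111.5009 100.7455 111.5009
tree:
2.3778
4.5808 0.7748
8.5972 1.6663 0.1198
15.5791 3.5520 0.2820 0.0000
26.3345 7.4895 0.6637 0.0000 0.0000
36.0524 15.5791 1.5618 0.0000 0.0000 0.0000
44.8330 26.3345 3.6754 0.0000 0.0000 0.0000 0.0000

Δt=0.24483  u=1.10676  d=0.90354  q=0.56708  discount=0.98156
step 6 (expiry): payoffs max(K−S,0) = 44.8330 26.3345 3.6754 0.0000 0.0000 0.0000 0.0000
step 5: (k=5,j=0): S=91.0276, K−S=36.0524, hold=33.7097 ⇒ V=36.0524 exercise | (k=5,j=1): S=111.5009, K−S=15.5791, hold=13.2363 ⇒ V=15.5791 exercise | (k=5,j=2): S=136.5791, K−S=0.0000, hold=1.5618 ⇒ V=1.5618 continue | (k=5,j=3): S=167.2976, K−S=0.0000, hold=0.0000 ⇒ V=0.0000 continue | (k=5,j=4): S=204.9251, K−S=0.0000, hold=0.0000 ⇒ V=0.0000 continue | (k=5,j=5): S=251.0157, K−S=0.0000, hold=0.0000 ⇒ V=0.0000 continue  boundary S*=111.5009
step 4: (k=4,j=0): S=100.7455, K−S=26.3345, hold=23.9917 ⇒ V=26.3345 exercise | (k=4,j=1): S=123.4046, K−S=3.6754, hold=7.4895 ⇒ V=7.4895 continue | (k=4,j=2): S=151.1600, K−S=0.0000, hold=0.6637 ⇒ V=0.6637 continue | (k=4,j=3): S=185.1580, K−S=0.0000, hold=0.0000 ⇒ V=0.0000 continue | (k=4,j=4): S=226.8026, K−S=0.0000, hold=0.0000 ⇒ V=0.0000 continue  boundary S*=100.7455
step 3: (k=3,j=0): S=111.5009, K−S=15.5791, hold=15.3593 ⇒ V=15.5791 exercise | (k=3,j=1): S=136.5791, K−S=0.0000, hold=3.5520 ⇒ V=3.5520 continue | (k=3,j=2): S=167.2976, K−S=0.0000, hold=0.2820 ⇒ V=0.2820 continue | (k=3,j=3): S=204.9251, K−S=0.0000, hold=0.0000 ⇒ V=0.0000 continue  boundary S*=111.5009
step 2: (k=2,j=0): S=123.4046, K−S=3.6754, hold=8.5972 ⇒ V=8.5972 continue | (k=2,j=1): S=151.1600, K−S=0.0000, hold=1.6663 ⇒ V=1.6663 continue | (k=2,j=2): S=185.1580, K−S=0.0000, hold=0.1198 ⇒ V=0.1198 continue  boundary S*=-
step 1: (k=1,j=0): S=136.5791, K−S=0.0000, hold=4.5808 ⇒ V=4.5808 continue | (k=1,j=1): S=167.2976, K−S=0.0000, hold=0.7748 ⇒ V=0.7748 continue  boundary S*=-
step 0: (k=0,j=0): S=151.1600, K−S=0.0000, hold=2.3778 ⇒ V=2.3778 continue  boundary S*=-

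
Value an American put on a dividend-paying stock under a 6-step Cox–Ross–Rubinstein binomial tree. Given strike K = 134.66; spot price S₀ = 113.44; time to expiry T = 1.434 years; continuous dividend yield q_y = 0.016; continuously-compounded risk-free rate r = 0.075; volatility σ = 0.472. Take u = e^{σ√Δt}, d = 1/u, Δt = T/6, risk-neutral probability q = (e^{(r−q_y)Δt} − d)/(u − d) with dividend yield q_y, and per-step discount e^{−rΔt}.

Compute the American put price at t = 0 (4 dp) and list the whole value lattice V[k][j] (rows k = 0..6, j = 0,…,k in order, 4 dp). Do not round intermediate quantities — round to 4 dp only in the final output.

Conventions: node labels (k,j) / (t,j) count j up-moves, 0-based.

price = 34.3867
tree:
34.3867
47.4177 21.1867
63.1545 31.7019 10.2843
77.8890 45.7834 17.2290 2.9421
89.5873 63.1545 28.1848 5.6844 0.0000
98.8751 77.8890 44.5956 10.9829 0.0000 0.0000
106.2490 89.5873 63.1545 21.2200 0.0000 0.0000 0.0000

params: Δt=0.23900 u=1.25954 d=0.79394 q=0.47307 e^(-rΔt)=0.98223
t_6 payoffs: 106.2490 89.5873 63.1545 21.2200 0.0000 0.0000 0.0000
k=5: node(5,0) S=35.7849 payoff=98.8751 vs cont=96.6194 → 98.8751 [stop]  node(5,1) S=56.7710 payoff=77.8890 vs cont=75.7134 → 77.8890 [stop]  node(5,2) S=90.0644 payoff=44.5956 vs cont=42.5471 → 44.5956 [stop]  node(5,3) S=142.8826 payoff=0.0000 vs cont=10.9829 → 10.9829 [wait]  node(5,4) S=226.6763 payoff=0.0000 vs cont=0.0000 → 0.0000 [wait]  node(5,5) S=359.6107 payoff=0.0000 vs cont=0.0000 → 0.0000 [wait]
k=4: node(4,0) S=45.0727 payoff=89.5873 vs cont=87.3671 → 89.5873 [stop]  node(4,1) S=71.5055 payoff=63.1545 vs cont=61.0351 → 63.1545 [stop]  node(4,2) S=113.4400 payoff=21.2200 vs cont=28.1848 → 28.1848 [wait]  node(4,3) S=179.9670 payoff=0.0000 vs cont=5.6844 → 5.6844 [wait]  node(4,4) S=285.5087 payoff=0.0000 vs cont=0.0000 → 0.0000 [wait]
k=3: node(3,0) S=56.7710 payoff=77.8890 vs cont=75.7134 → 77.8890 [stop]  node(3,1) S=90.0644 payoff=44.5956 vs cont=45.7834 → 45.7834 [wait]  node(3,2) S=142.8826 payoff=0.0000 vs cont=17.2290 → 17.2290 [wait]  node(3,3) S=226.6763 payoff=0.0000 vs cont=2.9421 → 2.9421 [wait]
k=2: node(2,0) S=71.5055 payoff=63.1545 vs cont=61.5870 → 63.1545 [stop]  node(2,1) S=113.4400 payoff=21.2200 vs cont=31.7019 → 31.7019 [wait]  node(2,2) S=179.9670 payoff=0.0000 vs cont=10.2843 → 10.2843 [wait]
k=1: node(1,0) S=90.0644 payoff=44.5956 vs cont=47.4177 → 47.4177 [wait]  node(1,1) S=142.8826 payoff=0.0000 vs cont=21.1867 → 21.1867 [wait]
k=0: node(0,0) S=113.4400 payoff=21.2200 vs cont=34.3867 → 34.3867 [wait]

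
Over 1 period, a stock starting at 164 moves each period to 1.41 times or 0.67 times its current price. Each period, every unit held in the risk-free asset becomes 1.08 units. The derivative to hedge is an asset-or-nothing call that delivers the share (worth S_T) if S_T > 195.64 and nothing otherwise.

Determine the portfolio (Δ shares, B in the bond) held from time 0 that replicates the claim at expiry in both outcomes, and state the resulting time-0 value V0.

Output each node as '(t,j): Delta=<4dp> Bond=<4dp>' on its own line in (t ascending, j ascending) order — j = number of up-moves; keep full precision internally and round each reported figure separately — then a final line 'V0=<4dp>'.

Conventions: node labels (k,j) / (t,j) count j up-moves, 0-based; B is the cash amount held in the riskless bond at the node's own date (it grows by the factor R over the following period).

(0,0): Delta=1.9054 Bond=-193.8574
V0=118.6291

The replicating-portfolio and risk-neutral prices coincide; use p* = (1.08−0.67)/(1.41−0.67) = 0.5541 for the latter.
At maturity the claim pays: V(1,0)=0.0000, V(1,1)=231.2400
  t=0,j=0: stock 164.0000 → up 231.2400 (V=231.2400), down 109.8800 (V=0.0000). Price 118.6291; hedge Δ=1.9054, bond B=-193.8574.
Check: Δ(0,0)·S0 + B(0,0) = 118.6291 = V0.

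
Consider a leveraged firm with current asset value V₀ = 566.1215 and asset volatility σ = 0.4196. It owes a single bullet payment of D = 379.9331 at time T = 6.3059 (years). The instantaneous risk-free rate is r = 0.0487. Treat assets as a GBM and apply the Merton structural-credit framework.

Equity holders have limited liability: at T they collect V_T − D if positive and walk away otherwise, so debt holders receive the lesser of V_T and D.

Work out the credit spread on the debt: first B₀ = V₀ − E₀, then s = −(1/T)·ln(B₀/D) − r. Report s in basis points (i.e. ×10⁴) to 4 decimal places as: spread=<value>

spread=371.2875

With assets at 566.1215 and a single debt payment of 379.9331 at 6.3059 years:
d₁ = [ln(V₀/D) + (r + σ²/2)T] / (σ√T)
   = [ln(566.1215/379.9331) + (0.0487 + 0.5·0.4196²)·6.3059] / (0.4196·√6.3059)
   = [0.398814 + 0.862219] / 1.053681 = 1.196788
d₂ = d₁ − σ√T = 1.196788 − 1.053681 = 0.143107
N(d₁) = 0.884305,  N(d₂) = 0.556897,  e^(−rT) = 0.735579
E₀ = V₀·N(d₁) − D·e^(−rT)·N(d₂)
   = 566.1215·0.884305 − 379.9331·0.735579·0.556897 = 344.987764
B₀ = V₀ − E₀ = 566.1215 − 344.987764 = 221.133736
spread = −(1/T)·ln(B₀/D) − r = −(1/6.3059)·ln(221.133736/379.9331) − 0.0487 = 0.03712875
in basis points: 0.03712875 × 10⁴ = 371.2875 bp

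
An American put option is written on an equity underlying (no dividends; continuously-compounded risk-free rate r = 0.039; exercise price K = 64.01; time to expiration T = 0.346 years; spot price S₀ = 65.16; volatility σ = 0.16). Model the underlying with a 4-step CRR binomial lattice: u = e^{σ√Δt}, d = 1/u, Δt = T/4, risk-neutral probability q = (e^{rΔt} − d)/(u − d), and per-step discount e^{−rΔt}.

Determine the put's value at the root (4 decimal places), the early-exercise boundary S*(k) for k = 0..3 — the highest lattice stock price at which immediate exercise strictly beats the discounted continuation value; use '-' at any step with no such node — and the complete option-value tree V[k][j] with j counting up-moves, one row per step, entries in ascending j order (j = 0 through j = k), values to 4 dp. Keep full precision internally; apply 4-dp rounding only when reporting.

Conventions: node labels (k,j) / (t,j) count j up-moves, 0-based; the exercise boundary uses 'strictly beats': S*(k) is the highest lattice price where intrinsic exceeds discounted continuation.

price = 1.5819
boundary = - - 59.3072 56.5810
tree:
1.5819
2.7829 0.5017
4.7028 1.0578 0.0000
7.4290 2.2304 0.0000 0.0000
10.0299 4.7028 0.0000 0.0000 0.0000

params: Δt=0.08650 u=1.04818 d=0.95403 q=0.52413 e^(-rΔt)=0.99663
t_4 payoffs: 10.0299 4.7028 0.0000 0.0000 0.0000
t_3: node(3,0) S=56.5810 payoff=7.4290 vs cont=7.2134 → 7.4290 [stop]  node(3,1) S=62.1648 payoff=1.8452 vs cont=2.2304 → 2.2304 [wait]  node(3,2) S=68.2996 payoff=0.0000 vs cont=0.0000 → 0.0000 [wait]  node(3,3) S=75.0398 payoff=0.0000 vs cont=0.0000 → 0.0000 [wait]  ⇒ S*(3)=56.5810
t_2: node(2,0) S=59.3072 payoff=4.7028 vs cont=4.6884 → 4.7028 [stop]  node(2,1) S=65.1600 payoff=0.0000 vs cont=1.0578 → 1.0578 [wait]  node(2,2) S=71.5904 payoff=0.0000 vs cont=0.0000 → 0.0000 [wait]  ⇒ S*(2)=59.3072
t_1: node(1,0) S=62.1648 payoff=1.8452 vs cont=2.7829 → 2.7829 [wait]  node(1,1) S=68.2996 payoff=0.0000 vs cont=0.5017 → 0.5017 [wait]  ⇒ S*(1)=-
t_0: node(0,0) S=65.1600 payoff=0.0000 vs cont=1.5819 → 1.5819 [wait]  ⇒ S*(0)=-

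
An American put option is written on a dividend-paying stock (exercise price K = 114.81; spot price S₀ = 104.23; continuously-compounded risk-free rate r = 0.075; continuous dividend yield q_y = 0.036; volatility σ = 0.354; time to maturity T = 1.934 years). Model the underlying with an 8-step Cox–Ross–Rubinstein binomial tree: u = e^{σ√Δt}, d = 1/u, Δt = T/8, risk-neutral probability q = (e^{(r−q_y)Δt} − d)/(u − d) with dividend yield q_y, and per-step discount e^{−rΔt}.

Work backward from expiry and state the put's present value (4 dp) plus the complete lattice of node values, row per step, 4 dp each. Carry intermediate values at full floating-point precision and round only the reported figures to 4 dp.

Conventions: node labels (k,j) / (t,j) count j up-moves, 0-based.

Δt=0.24175  u=1.19012  d=0.84025  q=0.48367  discount=0.98203
step 8 (expiry): payoffs max(K−S,0) = 88.9121 78.1286 62.8549 41.2214 10.5800 0.0000 0.0000 0.0000 0.0000
k=7: (k=7,j=0): S=30.8216, K−S=83.9884, hold=82.1926 ⇒ V=83.9884 exercise | (k=7,j=1): S=43.6553, K−S=71.1547, hold=69.4701 ⇒ V=71.1547 exercise | (k=7,j=2): S=61.8329, K−S=52.9771, hold=51.4500 ⇒ V=52.9771 exercise | (k=7,j=3): S=87.5793, K−S=27.2307, hold=25.9267 ⇒ V=27.2307 exercise | (k=7,j=4): S=124.0463, K−S=0.0000, hold=5.3646 ⇒ V=5.3646 continue | (k=7,j=5): S=175.6977, K−S=0.0000, hold=0.0000 ⇒ V=0.0000 continue | (k=7,j=6): S=248.8561, K−S=0.0000, hold=0.0000 ⇒ V=0.0000 continue | (k=7,j=7): S=352.4769, K−S=0.0000, hold=0.0000 ⇒ V=0.0000 continue
k=6: (k=6,j=0): S=36.6814, K−S=78.1286, hold=76.3836 ⇒ V=78.1286 exercise | (k=6,j=1): S=51.9551, K−S=62.8549, hold=61.2422 ⇒ V=62.8549 exercise | (k=6,j=2): S=73.5886, K−S=41.2214, hold=39.7962 ⇒ V=41.2214 exercise | (k=6,j=3): S=104.2300, K−S=10.5800, hold=16.3554 ⇒ V=16.3554 continue | (k=6,j=4): S=147.6301, K−S=0.0000, hold=2.7201 ⇒ V=2.7201 continue | (k=6,j=5): S=209.1015, K−S=0.0000, hold=0.0000 ⇒ V=0.0000 continue | (k=6,j=6): S=296.1689, K−S=0.0000, hold=0.0000 ⇒ V=0.0000 continue
k=5: (k=5,j=0): S=43.6553, K−S=71.1547, hold=69.4701 ⇒ V=71.1547 exercise | (k=5,j=1): S=61.8329, K−S=52.9771, hold=51.4500 ⇒ V=52.9771 exercise | (k=5,j=2): S=87.5793, K−S=27.2307, hold=28.6699 ⇒ V=28.6699 continue | (k=5,j=3): S=124.0463, K−S=0.0000, hold=9.5851 ⇒ V=9.5851 continue | (k=5,j=4): S=175.6977, K−S=0.0000, hold=1.3792 ⇒ V=1.3792 continue | (k=5,j=5): S=248.8561, K−S=0.0000, hold=0.0000 ⇒ V=0.0000 continue
k=4: (k=4,j=0): S=51.9551, K−S=62.8549, hold=61.2422 ⇒ V=62.8549 exercise | (k=4,j=1): S=73.5886, K−S=41.2214, hold=40.4798 ⇒ V=41.2214 exercise | (k=4,j=2): S=104.2300, K−S=10.5800, hold=19.0898 ⇒ V=19.0898 continue | (k=4,j=3): S=147.6301, K−S=0.0000, hold=5.5152 ⇒ V=5.5152 continue | (k=4,j=4): S=209.1015, K−S=0.0000, hold=0.6993 ⇒ V=0.6993 continue
k=3: (k=3,j=0): S=61.8329, K−S=52.9771, hold=51.4500 ⇒ V=52.9771 exercise | (k=3,j=1): S=87.5793, K−S=27.2307, hold=29.9687 ⇒ V=29.9687 continue | (k=3,j=2): S=124.0463, K−S=0.0000, hold=12.2992 ⇒ V=12.2992 continue | (k=3,j=3): S=175.6977, K−S=0.0000, hold=3.1287 ⇒ V=3.1287 continue
k=2: (k=2,j=0): S=73.5886, K−S=41.2214, hold=41.0967 ⇒ V=41.2214 exercise | (k=2,j=1): S=104.2300, K−S=10.5800, hold=21.0375 ⇒ V=21.0375 continue | (k=2,j=2): S=147.6301, K−S=0.0000, hold=7.7224 ⇒ V=7.7224 continue
k=1: (k=1,j=0): S=87.5793, K−S=27.2307, hold=30.8938 ⇒ V=30.8938 continue | (k=1,j=1): S=124.0463, K−S=0.0000, hold=14.3351 ⇒ V=14.3351 continue
k=0: (k=0,j=0): S=104.2300, K−S=10.5800, hold=22.4736 ⇒ V=22.4736 continue

price = 22.4736
tree:
22.4736
30.8938 14.3351
41.2214 21.0375 7.7224
52.9771 29.9687 12.2992 3.1287
62.8549 41.2214 19.0898 5.5152 0.6993
71.1547 52.9771 28.6699 9.5851 1.3792 0.0000
78.1286 62.8549 41.2214 16.3554 2.7201 0.0000 0.0000
83.9884 71.1547 52.9771 27.2307 5.3646 0.0000 0.0000 0.0000
88.9121 78.1286 62.8549 41.2214 10.5800 0.0000 0.0000 0.0000 0.0000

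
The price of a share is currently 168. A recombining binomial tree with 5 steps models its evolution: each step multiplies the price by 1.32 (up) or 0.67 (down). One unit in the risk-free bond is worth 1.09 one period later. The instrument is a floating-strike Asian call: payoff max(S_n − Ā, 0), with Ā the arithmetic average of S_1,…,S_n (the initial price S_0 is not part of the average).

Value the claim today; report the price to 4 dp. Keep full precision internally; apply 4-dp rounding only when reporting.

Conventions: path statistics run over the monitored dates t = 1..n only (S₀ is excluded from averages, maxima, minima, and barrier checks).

price = 36.2520

Risk-neutral up-probability p* = (R−d)/(u−d) = (1.09−0.67)/(1.32−0.67) = 0.6462; the claim prices as the p*-weighted sum of path payoffs discounted by R^5.
Enumerate all 2^5 = 32 price paths (U = up ×1.32, D = down ×0.67); each path with k up-moves has probability p*^k·(1−p*)^(5−k).
DDDDD: Ā=59.0079, payoff=0.0000, prob=0.005547
UDDDD: Ā=116.2543, payoff=0.0000, prob=0.010130
DUDDD: Ā=94.4143, payoff=0.0000, prob=0.010130
UUDDD: Ā=186.0103, payoff=0.0000, prob=0.018498
DDUDD: Ā=79.7815, payoff=0.0000, prob=0.010130
UDUDD: Ā=157.1815, payoff=0.0000, prob=0.018498
DUUDD: Ā=135.3415, payoff=0.0000, prob=0.018498
UUUDD: Ā=266.6430, payoff=0.0000, prob=0.033778
DDDUD: Ā=69.9775, payoff=0.0000, prob=0.010130
UDDUD: Ā=137.8662, payoff=0.0000, prob=0.018498
DUDUD: Ā=116.0262, payoff=0.0000, prob=0.018498
UUDUD: Ā=228.5889, payoff=0.0000, prob=0.033778
DDUUD: Ā=101.3934, payoff=0.0000, prob=0.018498
UDUUD: Ā=199.7601, payoff=0.0000, prob=0.033778
DUUUD: Ā=177.9201, payoff=0.0000, prob=0.033778
UUUUD: Ā=350.5292, payoff=0.0000, prob=0.061682
DDDDU: Ā=63.4089, payoff=0.0000, prob=0.010130
UDDDU: Ā=124.9250, payoff=0.0000, prob=0.018498
DUDDU: Ā=103.0850, payoff=0.0000, prob=0.018498
UUDDU: Ā=203.0927, payoff=0.0000, prob=0.033778
DDUDU: Ā=88.4522, payoff=0.0000, prob=0.018498
UDUDU: Ā=174.2639, payoff=0.0000, prob=0.033778
DUUDU: Ā=152.4239, payoff=21.0286, prob=0.033778
UUUDU: Ā=300.2979, payoff=41.4295, prob=0.061682
DDDUU: Ā=78.6482, payoff=9.3921, prob=0.018498
UDDUU: Ā=154.9487, payoff=18.5039, prob=0.033778
DUDUU: Ā=133.1087, payoff=40.3439, prob=0.033778
UUDUU: Ā=262.2439, payoff=79.4835, prob=0.061682
DDUUU: Ā=118.4759, payoff=54.9767, prob=0.033778
UDUUU: Ā=233.4151, payoff=108.3123, prob=0.061682
DUUUU: Ā=211.5751, payoff=130.1523, prob=0.061682
UUUUU: Ā=416.8345, payoff=256.4194, prob=0.112637
Price = Σ prob·payoff / R^5 = 55.778168 / 1.538624 = 36.2520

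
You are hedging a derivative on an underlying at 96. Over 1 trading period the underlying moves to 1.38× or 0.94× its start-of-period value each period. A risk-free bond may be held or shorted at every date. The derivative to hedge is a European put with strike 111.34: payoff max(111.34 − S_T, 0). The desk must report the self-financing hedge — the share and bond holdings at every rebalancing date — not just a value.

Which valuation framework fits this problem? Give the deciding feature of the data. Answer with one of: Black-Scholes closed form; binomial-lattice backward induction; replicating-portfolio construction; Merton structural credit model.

Key observation: what is demanded is not a single number but the (Δ, B) position at each node of the 1.38/0.94 tree starting at 96; constructing those positions is the replicating-portfolio method.

framework: replicating-portfolio construction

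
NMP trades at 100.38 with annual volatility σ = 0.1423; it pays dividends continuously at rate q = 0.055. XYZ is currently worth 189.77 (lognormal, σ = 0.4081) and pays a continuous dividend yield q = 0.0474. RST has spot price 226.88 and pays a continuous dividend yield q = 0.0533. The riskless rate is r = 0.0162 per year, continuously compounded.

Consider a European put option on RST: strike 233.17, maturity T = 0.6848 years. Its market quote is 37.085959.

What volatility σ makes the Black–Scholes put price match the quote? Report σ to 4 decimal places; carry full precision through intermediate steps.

sigma = 0.4174

At σ = 0.4174 the Black–Scholes value reproduces the quote:
σ√T = 0.4174·√0.6848 = 0.345410
d₁ = (ln(S/K) + (r−q+σ²/2)T) / (σ√T) = (ln(226.88/233.17) + (0.0162−0.0533+0.4174²/2)·0.6848) / 0.345410 = (-0.027347 + 0.034248) / 0.345410 = 0.019980
d₂ = d₁ − σ√T = 0.019980 − 0.345410 = -0.325430
e^{−rT} = 0.988968
e^{−qT} = 0.964158
N(−d₁) = 0.492030,  N(−d₂) = 0.627572
V = K·e^{−rT}·N(−d₂) − S·e^{−qT}·N(−d₁) = 144.716585 − 107.630627 = 37.085959 (matching the quote); vega is positive throughout, so no other σ reproduces this price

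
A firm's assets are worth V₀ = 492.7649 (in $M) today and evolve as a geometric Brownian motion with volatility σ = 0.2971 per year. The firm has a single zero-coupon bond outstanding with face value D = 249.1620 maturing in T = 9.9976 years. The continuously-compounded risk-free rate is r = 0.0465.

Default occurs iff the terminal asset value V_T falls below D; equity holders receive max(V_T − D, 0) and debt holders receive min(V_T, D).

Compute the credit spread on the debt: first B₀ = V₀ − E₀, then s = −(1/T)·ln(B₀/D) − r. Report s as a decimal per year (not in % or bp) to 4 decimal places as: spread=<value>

spread=0.0087

Work the structural quantities from V₀ = 492.7649 against face 249.1620:
d₁ = [ln(V₀/D) + (r + σ²/2)T] / (σ√T)
   = [ln(492.7649/249.1620) + (0.0465 + 0.5·0.2971²)·9.9976] / (0.2971·√9.9976)
   = [0.681929 + 0.906125] / 0.939400 = 1.690498
d₂ = d₁ − σ√T = 1.690498 − 0.939400 = 0.751098
N(d₁) = 0.954534,  N(d₂) = 0.773703,  e^(−rT) = 0.628205
E₀ = V₀·N(d₁) − D·e^(−rT)·N(d₂)
   = 492.7649·0.954534 − 249.1620·0.628205·0.773703 = 349.256887
B₀ = V₀ − E₀ = 492.7649 − 349.256887 = 143.508013
spread = −(1/T)·ln(B₀/D) − r = −(1/9.9976)·ln(143.508013/249.1620) − 0.0465 = 0.00868449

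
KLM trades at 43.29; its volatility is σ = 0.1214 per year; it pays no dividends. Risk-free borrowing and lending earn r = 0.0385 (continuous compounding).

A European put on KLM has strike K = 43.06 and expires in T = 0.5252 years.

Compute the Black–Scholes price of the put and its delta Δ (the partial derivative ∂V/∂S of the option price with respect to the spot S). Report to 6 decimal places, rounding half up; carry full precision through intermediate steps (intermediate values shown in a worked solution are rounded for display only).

σ√T = 0.1214·√0.5252 = 0.087979
d₁ = (ln(S/K) + (r+σ²/2)T) / (σ√T) = (ln(43.29/43.06) + (0.0385+0.1214²/2)·0.5252) / 0.087979 = (0.005327 + 0.024090) / 0.087979 = 0.334369
d₂ = d₁ − σ√T = 0.334369 − 0.087979 = 0.246389
e^{−rT} = 0.979983
N(−d₁) = 0.369051,  N(−d₂) = 0.402690
Put price V = K·e^{−rT}·N(−d₂) − S·N(−d₁) = 16.992757 − 15.976204 = 1.016553
Δ = −N(−d₁) = -0.369051

price = 1.016553
Δ = -0.369051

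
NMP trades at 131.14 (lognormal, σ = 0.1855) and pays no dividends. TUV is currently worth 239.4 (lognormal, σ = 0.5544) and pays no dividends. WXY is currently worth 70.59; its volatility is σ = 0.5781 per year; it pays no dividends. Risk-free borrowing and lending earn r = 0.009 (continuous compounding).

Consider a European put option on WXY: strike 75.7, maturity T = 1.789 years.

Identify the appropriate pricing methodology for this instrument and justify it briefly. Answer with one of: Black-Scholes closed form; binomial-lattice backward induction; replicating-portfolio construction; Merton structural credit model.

framework: Black-Scholes closed form

Key observation: a European claim on WXY (strike 75.7) — a lognormal (GBM) underlying with constant rate and volatility — has an exact closed-form value; no lattice or capital structure is involved.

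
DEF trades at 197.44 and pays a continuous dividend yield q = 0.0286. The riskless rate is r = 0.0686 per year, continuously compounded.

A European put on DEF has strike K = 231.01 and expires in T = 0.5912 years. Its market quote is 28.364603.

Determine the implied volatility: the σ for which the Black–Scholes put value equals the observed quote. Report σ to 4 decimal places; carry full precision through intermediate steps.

sigma = 0.1214

At σ = 0.1214 the Black–Scholes value reproduces the quote:
σ√T = 0.1214·√0.5912 = 0.093344
d₁ = (ln(S/K) + (r−q+σ²/2)T) / (σ√T) = (ln(197.44/231.01) + (0.0686−0.0286+0.1214²/2)·0.5912) / 0.093344 = (-0.157026 + 0.028005) / 0.093344 = -1.382219
d₂ = d₁ − σ√T = -1.382219 − 0.093344 = -1.475563
e^{−rT} = 0.960255
e^{−qT} = 0.983234
N(−d₁) = 0.916548,  N(−d₂) = 0.929969
V = K·e^{−rT}·N(−d₂) − S·e^{−qT}·N(−d₁) = 206.293739 − 177.929136 = 28.364603 (the observed quote) — the price is monotone increasing in volatility, hence this σ is the only solution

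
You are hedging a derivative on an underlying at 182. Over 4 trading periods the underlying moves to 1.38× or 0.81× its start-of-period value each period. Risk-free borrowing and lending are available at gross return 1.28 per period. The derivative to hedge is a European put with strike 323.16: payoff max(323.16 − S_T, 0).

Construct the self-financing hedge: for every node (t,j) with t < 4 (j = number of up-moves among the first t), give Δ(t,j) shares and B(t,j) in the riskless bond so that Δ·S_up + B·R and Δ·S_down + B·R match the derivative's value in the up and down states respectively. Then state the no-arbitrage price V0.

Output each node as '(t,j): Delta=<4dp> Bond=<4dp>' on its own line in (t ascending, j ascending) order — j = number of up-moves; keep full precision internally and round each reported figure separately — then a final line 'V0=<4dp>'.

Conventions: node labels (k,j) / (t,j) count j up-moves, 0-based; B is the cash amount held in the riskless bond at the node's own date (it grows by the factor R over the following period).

Arbitrage-free pricing uses the up-move probability p* = (R−d)/(u−d) = 0.8246, discounting each step at R = 1.28.
Terminal payoffs: V(4,0)=244.8150, V(4,1)=189.6833, V(4,2)=95.7552, V(4,3)=0.0000, V(4,4)=0.0000
  t=3,j=0: stock 96.7223 → up 133.4767 (V=189.6833), down 78.3450 (V=244.8150). Price 155.7465; hedge Δ=-1.0000, bond B=252.4688.
  t=3,j=1: stock 164.7861 → up 227.4048 (V=95.7552), down 133.4767 (V=189.6833). Price 87.6827; hedge Δ=-1.0000, bond B=252.4688.
  t=3,j=2: stock 280.7466 → up 387.4304 (V=0.0000), down 227.4048 (V=95.7552). Price 13.1243; hedge Δ=-0.5984, bond B=181.1159.
  t=3,j=3: stock 478.3091 → up 660.0666 (V=0.0000), down 387.4304 (V=0.0000). Price 0.0000; hedge Δ=0.0000, bond B=0.0000.
  t=2,j=0: stock 119.4102 → up 164.7861 (V=87.6827), down 96.7223 (V=155.7465). Price 77.8310; hedge Δ=-1.0000, bond B=197.2412.
  t=2,j=1: stock 203.4396 → up 280.7466 (V=13.1243), down 164.7861 (V=87.6827). Price 20.4725; hedge Δ=-0.6430, bond B=151.2766.
  t=2,j=2: stock 346.6008 → up 478.3091 (V=0.0000), down 280.7466 (V=13.1243). Price 1.7988; hedge Δ=-0.0664, bond B=24.8240.
  t=1,j=0: stock 147.4200 → up 203.4396 (V=20.4725), down 119.4102 (V=77.8310). Price 23.8558; hedge Δ=-0.6826, bond B=124.4848.
  t=1,j=1: stock 251.1600 → up 346.6008 (V=1.7988), down 203.4396 (V=20.4725). Price 3.9648; hedge Δ=-0.1304, bond B=36.7255.
  t=0,j=0: stock 182.0000 → up 251.1600 (V=3.9648), down 147.4200 (V=23.8558). Price 5.8238; hedge Δ=-0.1917, bond B=40.7202.
Check: Δ(0,0)·S0 + B(0,0) = 5.8238 = V0.

(0,0): Delta=-0.1917 Bond=40.7202
(1,0): Delta=-0.6826 Bond=124.4848
(1,1): Delta=-0.1304 Bond=36.7255
(2,0): Delta=-1.0000 Bond=197.2412
(2,1): Delta=-0.6430 Bond=151.2766
(2,2): Delta=-0.0664 Bond=24.8240
(3,0): Delta=-1.0000 Bond=252.4688
(3,1): Delta=-1.0000 Bond=252.4688
(3,2): Delta=-0.5984 Bond=181.1159
(3,3): Delta=0.0000 Bond=0.0000
V0=5.8238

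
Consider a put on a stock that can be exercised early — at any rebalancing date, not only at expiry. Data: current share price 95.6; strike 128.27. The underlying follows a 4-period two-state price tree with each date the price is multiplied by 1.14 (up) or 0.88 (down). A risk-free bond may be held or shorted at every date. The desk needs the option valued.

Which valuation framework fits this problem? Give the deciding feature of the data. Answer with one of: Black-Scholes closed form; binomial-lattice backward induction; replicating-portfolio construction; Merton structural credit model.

framework: binomial-lattice backward induction

Key observation: the defining feature is the embedded early-exercise option across 4 discrete dates on the spot-95.6 tree; pricing the strike-128.27 put means working backward with an exercise test at every node.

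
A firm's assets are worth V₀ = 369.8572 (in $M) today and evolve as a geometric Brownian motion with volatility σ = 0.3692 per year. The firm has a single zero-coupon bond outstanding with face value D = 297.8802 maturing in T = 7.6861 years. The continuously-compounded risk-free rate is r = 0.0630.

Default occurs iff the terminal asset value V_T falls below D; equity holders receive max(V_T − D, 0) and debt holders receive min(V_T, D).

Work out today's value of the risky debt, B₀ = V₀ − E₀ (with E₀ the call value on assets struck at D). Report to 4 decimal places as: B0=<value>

Work the structural quantities from V₀ = 369.8572 against face 297.8802:
d₁ = [ln(V₀/D) + (r + σ²/2)T] / (σ√T)
   = [ln(369.8572/297.8802) + (0.0630 + 0.5·0.3692²)·7.6861] / (0.3692·√7.6861)
   = [0.216426 + 1.008065] / 1.023563 = 1.196302
d₂ = d₁ − σ√T = 1.196302 − 1.023563 = 0.172739
N(d₁) = 0.884211,  N(d₂) = 0.568572,  e^(−rT) = 0.616175
E₀ = V₀·N(d₁) − D·e^(−rT)·N(d₂)
   = 369.8572·0.884211 − 297.8802·0.616175·0.568572 = 222.672444
B₀ = V₀ − E₀ = 369.8572 − 222.672444 = 147.184756

B0=147.1848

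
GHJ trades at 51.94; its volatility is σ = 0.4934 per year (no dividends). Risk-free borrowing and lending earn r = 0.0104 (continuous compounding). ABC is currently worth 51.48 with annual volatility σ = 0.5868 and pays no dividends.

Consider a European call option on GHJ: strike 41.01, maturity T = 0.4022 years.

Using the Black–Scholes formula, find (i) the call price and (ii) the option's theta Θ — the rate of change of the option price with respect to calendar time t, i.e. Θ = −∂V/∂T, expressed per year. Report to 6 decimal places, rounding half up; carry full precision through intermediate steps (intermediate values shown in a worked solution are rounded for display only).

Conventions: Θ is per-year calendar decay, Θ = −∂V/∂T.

price = 12.918970
Θ = -5.565282

σ√T = 0.4934·√0.4022 = 0.312911
d₁ = (ln(S/K) + (r+σ²/2)T) / (σ√T) = (ln(51.94/41.01) + (0.0104+0.4934²/2)·0.4022) / 0.312911 = (0.236273 + 0.053139) / 0.312911 = 0.924905
d₂ = d₁ − σ√T = 0.924905 − 0.312911 = 0.611995
e^{−rT} = 0.995826
N(d₁) = 0.822492,  N(d₂) = 0.729729
Call price V = S·N(d₁) − K·e^{−rT}·N(d₂) = 42.720258 − 29.801288 = 12.918970
φ(d₁) = (1/√(2π))·e^{−d₁²/2} = 0.260107
Θ = −S·φ(d₁)·σ/(2√T) − r·K·e^{−rT}·N(d₂) = −5.255348 − 0.309933 = -5.565282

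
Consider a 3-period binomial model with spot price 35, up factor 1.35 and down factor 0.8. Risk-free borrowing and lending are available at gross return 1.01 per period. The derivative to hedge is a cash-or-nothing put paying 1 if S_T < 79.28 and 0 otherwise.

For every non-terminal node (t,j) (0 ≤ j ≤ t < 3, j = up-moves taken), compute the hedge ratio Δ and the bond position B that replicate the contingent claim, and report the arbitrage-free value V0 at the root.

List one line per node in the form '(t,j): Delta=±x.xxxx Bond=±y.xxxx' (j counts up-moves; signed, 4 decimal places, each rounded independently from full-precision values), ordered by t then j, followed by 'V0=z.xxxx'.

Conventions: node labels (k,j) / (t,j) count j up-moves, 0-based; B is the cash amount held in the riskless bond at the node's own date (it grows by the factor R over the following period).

Since d<R<u, set p* = (R−d)/(u−d) = 0.3818; price each node as the discounted p*-expectation of its children.
At maturity the claim pays: V(3,0)=1.0000, V(3,1)=1.0000, V(3,2)=1.0000, V(3,3)=0.0000
  t=2,j=0: stock 22.4000 → up 30.2400 (V=1.0000), down 17.9200 (V=1.0000). Price 0.9901; hedge Δ=0.0000, bond B=0.9901.
  t=2,j=1: stock 37.8000 → up 51.0300 (V=1.0000), down 30.2400 (V=1.0000). Price 0.9901; hedge Δ=0.0000, bond B=0.9901.
  t=2,j=2: stock 63.7875 → up 86.1131 (V=0.0000), down 51.0300 (V=1.0000). Price 0.6121; hedge Δ=-0.0285, bond B=2.4302.
  t=1,j=0: stock 28.0000 → up 37.8000 (V=0.9901), down 22.4000 (V=0.9901). Price 0.9803; hedge Δ=0.0000, bond B=0.9803.
  t=1,j=1: stock 47.2500 → up 63.7875 (V=0.6121), down 37.8000 (V=0.9901). Price 0.8374; hedge Δ=-0.0145, bond B=1.5247.
  t=0,j=0: stock 35.0000 → up 47.2500 (V=0.8374), down 28.0000 (V=0.9803). Price 0.9166; hedge Δ=-0.0074, bond B=1.1764.
As a check, the time-0 holding Δ(0,0)·S0 + B(0,0) comes to 0.9166 — exactly V0.

(0,0): Delta=-0.0074 Bond=1.1764
(1,0): Delta=0.0000 Bond=0.9803
(1,1): Delta=-0.0145 Bond=1.5247
(2,0): Delta=0.0000 Bond=0.9901
(2,1): Delta=0.0000 Bond=0.9901
(2,2): Delta=-0.0285 Bond=2.4302
V0=0.9166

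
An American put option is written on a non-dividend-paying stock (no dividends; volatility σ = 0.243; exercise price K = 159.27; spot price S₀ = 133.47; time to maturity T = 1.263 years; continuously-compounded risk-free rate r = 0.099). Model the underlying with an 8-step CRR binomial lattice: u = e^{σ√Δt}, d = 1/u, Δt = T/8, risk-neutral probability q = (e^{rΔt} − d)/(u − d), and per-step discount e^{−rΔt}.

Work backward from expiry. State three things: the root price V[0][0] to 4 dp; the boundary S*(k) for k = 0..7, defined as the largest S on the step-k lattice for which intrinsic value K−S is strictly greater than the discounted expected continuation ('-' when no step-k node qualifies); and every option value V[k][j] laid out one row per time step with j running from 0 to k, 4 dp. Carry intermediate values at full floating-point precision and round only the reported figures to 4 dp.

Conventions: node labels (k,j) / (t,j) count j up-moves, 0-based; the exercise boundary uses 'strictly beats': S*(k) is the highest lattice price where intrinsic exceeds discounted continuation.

Δt=0.15787  u=1.10137  d=0.90796  q=0.55733  discount=0.98449
step 8 (expiry): payoffs max(K−S,0) = 97.6210 84.4891 68.5600 49.2379 25.8000 0.0000 0.0000 0.0000 0.0000
step 7: (k=7,j=0): S=67.8982, K−S=91.3718, hold=88.9018 ⇒ V=91.3718 exercise | (k=7,j=1): S=82.3612, K−S=76.9088, hold=74.4388 ⇒ V=76.9088 exercise | (k=7,j=2): S=99.9050, K−S=59.3650, hold=56.8950 ⇒ V=59.3650 exercise | (k=7,j=3): S=121.1857, K−S=38.0843, hold=35.6143 ⇒ V=38.0843 exercise | (k=7,j=4): S=146.9995, K−S=12.2705, hold=11.2438 ⇒ V=12.2705 exercise | (k=7,j=5): S=178.3118, K−S=0.0000, hold=0.0000 ⇒ V=0.0000 continue | (k=7,j=6): S=216.2940, K−S=0.0000, hold=0.0000 ⇒ V=0.0000 continue | (k=7,j=7): S=262.3668, K−S=0.0000, hold=0.0000 ⇒ V=0.0000 continue  boundary S*=146.9995
step 6: (k=6,j=0): S=74.7809, K−S=84.4891, hold=82.0191 ⇒ V=84.4891 exercise | (k=6,j=1): S=90.7100, K−S=68.5600, hold=66.0901 ⇒ V=68.5600 exercise | (k=6,j=2): S=110.0321, K−S=49.2379, hold=46.7679 ⇒ V=49.2379 exercise | (k=6,j=3): S=133.4700, K−S=25.8000, hold=23.3300 ⇒ V=25.8000 exercise | (k=6,j=4): S=161.9004, K−S=0.0000, hold=5.3476 ⇒ V=5.3476 continue | (k=6,j=5): S=196.3868, K−S=0.0000, hold=0.0000 ⇒ V=0.0000 continue | (k=6,j=6): S=238.2191, K−S=0.0000, hold=0.0000 ⇒ V=0.0000 continue  boundary S*=133.4700
step 5: (k=5,j=0): S=82.3612, K−S=76.9088, hold=74.4388 ⇒ V=76.9088 exercise | (k=5,j=1): S=99.9050, K−S=59.3650, hold=56.8950 ⇒ V=59.3650 exercise | (k=5,j=2): S=121.1857, K−S=38.0843, hold=35.6143 ⇒ V=38.0843 exercise | (k=5,j=3): S=146.9995, K−S=12.2705, hold=14.1779 ⇒ V=14.1779 continue | (k=5,j=4): S=178.3118, K−S=0.0000, hold=2.3305 ⇒ V=2.3305 continue | (k=5,j=5): S=216.2940, K−S=0.0000, hold=0.0000 ⇒ V=0.0000 continue  boundary S*=121.1857
step 4: (k=4,j=0): S=90.7100, K−S=68.5600, hold=66.0901 ⇒ V=68.5600 exercise | (k=4,j=1): S=110.0321, K−S=49.2379, hold=46.7679 ⇒ V=49.2379 exercise | (k=4,j=2): S=133.4700, K−S=25.8000, hold=24.3766 ⇒ V=25.8000 exercise | (k=4,j=3): S=161.9004, K−S=0.0000, hold=7.4576 ⇒ V=7.4576 continue | (k=4,j=4): S=196.3868, K−S=0.0000, hold=1.0156 ⇒ V=1.0156 continue  boundary S*=133.4700
step 3: (k=3,j=0): S=99.9050, K−S=59.3650, hold=56.8950 ⇒ V=59.3650 exercise | (k=3,j=1): S=121.1857, K−S=38.0843, hold=35.6143 ⇒ V=38.0843 exercise | (k=3,j=2): S=146.9995, K−S=12.2705, hold=15.3357 ⇒ V=15.3357 continue | (k=3,j=3): S=178.3118, K−S=0.0000, hold=3.8073 ⇒ V=3.8073 continue  boundary S*=121.1857
step 2: (k=2,j=0): S=110.0321, K−S=49.2379, hold=46.7679 ⇒ V=49.2379 exercise | (k=2,j=1): S=133.4700, K−S=25.8000, hold=25.0118 ⇒ V=25.8000 exercise | (k=2,j=2): S=161.9004, K−S=0.0000, hold=8.7724 ⇒ V=8.7724 continue  boundary S*=133.4700
step 1: (k=1,j=0): S=121.1857, K−S=38.0843, hold=35.6143 ⇒ V=38.0843 exercise | (k=1,j=1): S=146.9995, K−S=12.2705, hold=16.0571 ⇒ V=16.0571 continue  boundary S*=121.1857
step 0: (k=0,j=0): S=133.4700, K−S=25.8000, hold=25.4077 ⇒ V=25.8000 exercise  boundary S*=133.4700

price = 25.8000
boundary = 133.4700 121.1857 133.4700 121.1857 133.4700 121.1857 133.4700 146.9995
tree:
25.8000
38.0843 16.0571
49.2379 25.8000 8.7724
59.3650 38.0843 15.3357 3.8073
68.5600 49.2379 25.8000 7.4576 1.0156
76.9088 59.3650 38.0843 14.1779 2.3305 0.0000
84.4891 68.5600 49.2379 25.8000 5.3476 0.0000 0.0000
91.3718 76.9088 59.3650 38.0843 12.2705 0.0000 0.0000 0.0000
97.6210 84.4891 68.5600 49.2379 25.8000 0.0000 0.0000 0.0000 0.0000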